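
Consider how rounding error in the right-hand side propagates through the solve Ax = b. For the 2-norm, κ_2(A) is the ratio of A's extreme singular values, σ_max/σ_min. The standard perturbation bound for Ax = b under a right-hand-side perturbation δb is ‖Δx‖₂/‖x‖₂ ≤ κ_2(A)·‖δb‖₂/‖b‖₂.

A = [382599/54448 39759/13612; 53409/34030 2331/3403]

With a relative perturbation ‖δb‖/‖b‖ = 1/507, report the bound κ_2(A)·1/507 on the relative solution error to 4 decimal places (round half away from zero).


0.5239

form AᵀA = [2285610489/44089600 47616093/2204480; 47616093/2204480 992097/110224] with trace 2682449289/44089600 and determinant 2313441/44089600
eigenvalues of AᵀA: λ = (tr ± √(tr²−4·det))/2 = 1521/25, 1521/1763584
so κ_2 = √((1521/25) / (1521/1763584)) = 265.6000
worst-case relative error ≤ 265.6000 × 1/507 = 0.5239


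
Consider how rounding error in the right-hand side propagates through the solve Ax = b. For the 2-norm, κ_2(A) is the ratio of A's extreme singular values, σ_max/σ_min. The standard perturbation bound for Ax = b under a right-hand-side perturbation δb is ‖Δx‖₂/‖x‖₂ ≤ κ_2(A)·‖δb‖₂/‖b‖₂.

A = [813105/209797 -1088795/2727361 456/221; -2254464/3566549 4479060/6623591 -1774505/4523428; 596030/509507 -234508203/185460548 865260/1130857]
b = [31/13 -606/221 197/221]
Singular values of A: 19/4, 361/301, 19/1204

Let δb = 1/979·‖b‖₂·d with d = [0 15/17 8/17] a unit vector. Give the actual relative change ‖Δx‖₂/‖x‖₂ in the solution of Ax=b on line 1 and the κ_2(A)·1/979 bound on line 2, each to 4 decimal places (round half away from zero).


from the listed singular values, σ₁ = 19/4, σ_n = 19/1204
condition number: (19/4) ÷ (19/1204) = 301.0000
perturbation bound = 301.0000·1/979 = 0.3075
solve Ax = b  →  x = [58.5469 -14.0277 -111.5294]
2-norm of b is 3.7417; of x, 126.7412
with δb = [0.0000 0.0034 0.0018], A·Δx = δb → ‖Δx‖ = 0.2422
relative error = 0.0019
realised/bound (from unrounded values) ≈ 0.0062

0.0019
0.3075


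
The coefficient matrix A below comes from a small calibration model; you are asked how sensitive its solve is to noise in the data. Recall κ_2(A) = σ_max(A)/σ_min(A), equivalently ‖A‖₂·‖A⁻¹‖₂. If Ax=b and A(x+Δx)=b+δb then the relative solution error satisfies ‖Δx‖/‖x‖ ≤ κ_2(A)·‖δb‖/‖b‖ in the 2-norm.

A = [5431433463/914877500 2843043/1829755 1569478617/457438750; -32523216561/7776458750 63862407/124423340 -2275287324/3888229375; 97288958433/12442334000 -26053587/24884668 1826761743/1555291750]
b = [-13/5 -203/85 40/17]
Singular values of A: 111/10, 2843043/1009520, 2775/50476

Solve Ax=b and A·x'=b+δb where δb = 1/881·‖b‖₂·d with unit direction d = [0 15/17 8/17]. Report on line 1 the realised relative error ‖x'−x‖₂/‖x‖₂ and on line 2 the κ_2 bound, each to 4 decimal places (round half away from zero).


0.0048
0.2292

σ_max = 111/10, σ_min = 2775/50476
condition number: (111/10) ÷ (2775/50476) = 201.9040
worst-case relative error ≤ 201.9040 × 1/881 = 0.2292
solve Ax = b  →  x = [3.8869 12.1922 -13.0049]
‖b‖ = 4.2426, ‖x‖ = 18.2451
with δb = [0.0000 0.0042 0.0023], A·Δx = δb → ‖Δx‖ = 0.0876
relative error = 0.0048
so the bound overstates the realised error by a factor of ≈ 47.7347 (computed from the unrounded values)


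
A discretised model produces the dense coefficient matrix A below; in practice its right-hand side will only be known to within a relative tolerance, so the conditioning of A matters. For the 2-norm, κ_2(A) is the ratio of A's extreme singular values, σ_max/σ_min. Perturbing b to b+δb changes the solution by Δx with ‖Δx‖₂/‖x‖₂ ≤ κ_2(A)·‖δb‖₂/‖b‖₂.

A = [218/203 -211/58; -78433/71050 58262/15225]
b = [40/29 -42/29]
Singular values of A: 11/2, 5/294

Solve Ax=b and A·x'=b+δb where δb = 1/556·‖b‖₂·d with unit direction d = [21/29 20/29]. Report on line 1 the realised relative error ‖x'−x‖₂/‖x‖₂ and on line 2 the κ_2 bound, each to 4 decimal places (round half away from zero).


σ_max = 11/2, σ_min = 5/294
κ_2(A) = (11/2) / (5/294) = 323.4000
worst-case relative error ≤ 323.4000 × 1/556 = 0.5817
solve Ax = b  →  x = [0.1018 -0.3491]
‖b‖₂ = 2.0000 and ‖x‖₂ = 0.3636
with δb = [0.0026 0.0025], A·Δx = δb → ‖Δx‖ = 0.2115
relative error = 0.5817
realised/bound = 1 exactly: the bound is attained for this b and d

0.5817
0.5817


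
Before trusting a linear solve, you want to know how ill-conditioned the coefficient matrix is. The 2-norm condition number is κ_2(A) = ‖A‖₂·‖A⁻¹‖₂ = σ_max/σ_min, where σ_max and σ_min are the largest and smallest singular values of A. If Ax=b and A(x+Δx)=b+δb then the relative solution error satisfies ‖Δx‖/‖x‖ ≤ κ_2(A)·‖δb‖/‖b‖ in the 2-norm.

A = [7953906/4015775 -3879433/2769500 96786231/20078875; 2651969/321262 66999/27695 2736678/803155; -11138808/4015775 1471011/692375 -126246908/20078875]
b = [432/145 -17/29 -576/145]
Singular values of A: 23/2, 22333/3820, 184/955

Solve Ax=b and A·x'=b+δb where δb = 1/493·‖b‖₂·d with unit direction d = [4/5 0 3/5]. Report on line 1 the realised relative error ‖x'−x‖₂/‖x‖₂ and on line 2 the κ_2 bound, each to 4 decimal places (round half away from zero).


0.0719
0.1211

σ_max = 23/2, σ_min = 184/955
condition number: (23/2) ÷ (184/955) = 59.6875
κ_2(A)·‖δb‖/‖b‖ = 0.1211
solve Ax = b  →  x = [-0.1886 -0.4105 0.5763]
‖b‖ = 5.0000, ‖x‖ = 0.7322
re-solving with b+δb shifts x by Δx of norm 0.0526
dividing the unrounded norms, ‖Δx‖/‖x‖ = 0.0719
realised/bound (from unrounded values) ≈ 0.5938


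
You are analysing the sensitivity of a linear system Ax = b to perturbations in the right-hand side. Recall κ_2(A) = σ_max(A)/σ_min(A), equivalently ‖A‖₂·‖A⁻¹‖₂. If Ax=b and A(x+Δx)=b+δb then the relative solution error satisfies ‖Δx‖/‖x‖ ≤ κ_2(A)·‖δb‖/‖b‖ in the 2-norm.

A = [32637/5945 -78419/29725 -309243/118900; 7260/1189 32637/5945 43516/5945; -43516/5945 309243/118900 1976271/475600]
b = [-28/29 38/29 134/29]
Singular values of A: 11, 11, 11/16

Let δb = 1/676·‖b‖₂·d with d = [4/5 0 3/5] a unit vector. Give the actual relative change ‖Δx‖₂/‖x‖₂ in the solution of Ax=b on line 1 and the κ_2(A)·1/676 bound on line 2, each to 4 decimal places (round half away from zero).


0.0036
0.0237

σ_max = 11, σ_min = 11/16
κ = σ_max/σ_min = 11/(11/16) = 16.0000
perturbation bound = 16.0000·1/676 = 0.0237
solve Ax = b  →  x = [-0.2572 -2.1384 1.9973]
‖b‖ = 4.8990, ‖x‖ = 2.9374
with δb = [0.0058 0.0000 0.0043], A·Δx = δb → ‖Δx‖ = 0.0105
dividing the unrounded norms, ‖Δx‖/‖x‖ = 0.0036
tightness: 0.0036 against a bound of 0.0237 (unrounded ratio ≈ 0.1516)


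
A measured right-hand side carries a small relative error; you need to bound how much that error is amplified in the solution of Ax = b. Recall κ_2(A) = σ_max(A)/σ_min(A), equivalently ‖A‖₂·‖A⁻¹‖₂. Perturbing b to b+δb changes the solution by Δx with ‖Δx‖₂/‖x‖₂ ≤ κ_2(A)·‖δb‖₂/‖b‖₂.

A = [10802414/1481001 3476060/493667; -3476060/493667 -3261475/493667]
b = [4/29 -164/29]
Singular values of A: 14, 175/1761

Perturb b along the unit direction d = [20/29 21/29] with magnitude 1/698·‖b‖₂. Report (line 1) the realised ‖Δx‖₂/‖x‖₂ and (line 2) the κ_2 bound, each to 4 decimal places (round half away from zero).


0.0020
0.2018

σ_max = 14, σ_min = 175/1761
condition number: 14 ÷ (175/1761) = 140.8800
perturbation bound = 140.8800·1/698 = 0.2018
solve Ax = b  →  x = [27.9665 -28.9505]
2-norm of b is 5.6569; of x, 40.2524
re-solving with b+δb shifts x by Δx of norm 0.0816
realised ‖Δx‖/‖x‖ = 0.0020
tightness: 0.0020 against a bound of 0.2018 (unrounded ratio ≈ 0.0100)


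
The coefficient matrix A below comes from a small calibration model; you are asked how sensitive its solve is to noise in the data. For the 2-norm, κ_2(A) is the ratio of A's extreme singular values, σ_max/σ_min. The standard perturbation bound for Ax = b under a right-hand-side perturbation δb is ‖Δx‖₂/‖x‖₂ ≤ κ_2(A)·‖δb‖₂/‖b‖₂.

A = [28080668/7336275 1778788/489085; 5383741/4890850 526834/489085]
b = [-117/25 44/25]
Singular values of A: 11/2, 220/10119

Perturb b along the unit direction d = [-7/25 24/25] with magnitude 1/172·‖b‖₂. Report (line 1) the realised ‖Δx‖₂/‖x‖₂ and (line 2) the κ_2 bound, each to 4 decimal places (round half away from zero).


0.0097
1.4708

σ_max = 11/2, σ_min = 220/10119
κ_2(A) = (11/2) / (220/10119) = 252.9750
worst-case relative error ≤ 252.9750 × 1/172 = 1.4708
solve Ax = b  →  x = [-95.6897 99.4196]
2-norm of b is 5.0000; of x, 137.9883
with δb = [-0.0081 0.0279], A·Δx = δb → ‖Δx‖ = 1.3371
dividing the unrounded norms, ‖Δx‖/‖x‖ = 0.0097
realised/bound (from unrounded values) ≈ 0.0066


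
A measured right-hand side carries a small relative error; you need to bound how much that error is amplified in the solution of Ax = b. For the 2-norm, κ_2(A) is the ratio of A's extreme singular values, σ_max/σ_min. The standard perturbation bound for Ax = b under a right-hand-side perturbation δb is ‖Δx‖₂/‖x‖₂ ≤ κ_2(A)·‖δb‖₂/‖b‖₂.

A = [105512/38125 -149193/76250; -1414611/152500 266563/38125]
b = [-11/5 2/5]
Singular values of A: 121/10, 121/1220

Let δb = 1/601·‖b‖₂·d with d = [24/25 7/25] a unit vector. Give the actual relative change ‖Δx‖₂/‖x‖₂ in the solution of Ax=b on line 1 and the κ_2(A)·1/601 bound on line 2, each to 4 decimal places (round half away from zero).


0.0019
0.2030

σ_max = 121/10, σ_min = 121/1220
condition number: (121/10) ÷ (121/1220) = 122.0000
worst-case relative error ≤ 122.0000 × 1/601 = 0.2030
solve Ax = b  →  x = [-12.1653 -16.0826]
‖b‖ = 2.2361, ‖x‖ = 20.1655
re-solving with b+δb shifts x by Δx of norm 0.0375
realised ‖Δx‖/‖x‖ = 0.0019
so the bound overstates the realised error by a factor of ≈ 109.1210 (computed from the unrounded values)


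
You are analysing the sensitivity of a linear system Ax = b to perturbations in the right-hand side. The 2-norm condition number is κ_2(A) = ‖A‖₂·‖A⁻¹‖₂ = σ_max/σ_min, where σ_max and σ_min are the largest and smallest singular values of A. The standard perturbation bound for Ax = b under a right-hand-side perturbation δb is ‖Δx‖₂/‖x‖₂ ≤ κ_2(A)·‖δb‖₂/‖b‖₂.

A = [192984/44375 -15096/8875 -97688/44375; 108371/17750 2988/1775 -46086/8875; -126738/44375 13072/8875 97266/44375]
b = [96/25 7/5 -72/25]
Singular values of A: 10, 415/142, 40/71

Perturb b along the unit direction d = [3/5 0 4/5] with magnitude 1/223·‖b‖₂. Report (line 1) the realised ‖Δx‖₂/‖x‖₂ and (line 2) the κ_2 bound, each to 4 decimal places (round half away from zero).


0.0361
0.0796

σ_max = 10, σ_min = 40/71
κ_2(A) = 10 / (40/71) = 17.7500
bound on ‖Δx‖/‖x‖: κ·ε = 17.7500·1/223 = 0.0796
solve Ax = b  →  x = [0.4925 -0.9854 -0.0101]
2-norm of b is 5.0000; of x, 1.1017
with δb = [0.0135 0.0000 0.0179], A·Δx = δb → ‖Δx‖ = 0.0398
relative error = 0.0361
realised/bound (from unrounded values) ≈ 0.4538


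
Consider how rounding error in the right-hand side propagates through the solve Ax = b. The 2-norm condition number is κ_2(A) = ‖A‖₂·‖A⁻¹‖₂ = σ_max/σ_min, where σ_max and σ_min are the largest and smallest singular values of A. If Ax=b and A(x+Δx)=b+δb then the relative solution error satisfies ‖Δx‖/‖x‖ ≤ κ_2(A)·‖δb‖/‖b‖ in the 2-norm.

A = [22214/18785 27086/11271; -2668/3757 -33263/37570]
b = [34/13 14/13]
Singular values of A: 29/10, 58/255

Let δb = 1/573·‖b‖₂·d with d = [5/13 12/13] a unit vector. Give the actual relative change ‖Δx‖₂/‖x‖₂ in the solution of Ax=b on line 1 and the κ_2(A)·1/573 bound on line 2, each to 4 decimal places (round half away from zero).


0.0025
0.0223

largest singular value 29/10, smallest 58/255
κ = σ_max/σ_min = (29/10)/(58/255) = 12.7500
κ_2(A)·‖δb‖/‖b‖ = 0.0223
solve Ax = b  →  x = [-7.4341 4.7465]
2-norm of b is 2.8284; of x, 8.8201
with δb = [0.0019 0.0046], A·Δx = δb → ‖Δx‖ = 0.0217
relative error = 0.0025
realised/bound (from unrounded values) ≈ 0.1106


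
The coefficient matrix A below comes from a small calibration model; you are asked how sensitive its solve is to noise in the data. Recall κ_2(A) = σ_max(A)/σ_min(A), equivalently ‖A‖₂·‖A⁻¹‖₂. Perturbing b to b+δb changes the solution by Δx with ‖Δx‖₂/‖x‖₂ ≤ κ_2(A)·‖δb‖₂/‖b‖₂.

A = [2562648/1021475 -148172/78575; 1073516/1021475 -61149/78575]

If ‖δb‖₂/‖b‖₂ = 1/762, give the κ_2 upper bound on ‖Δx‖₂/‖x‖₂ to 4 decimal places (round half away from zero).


form AᵀA = [9135622928/1234806125 -6851647836/1234806125; -6851647836/1234806125 5138828357/1234806125] with trace 2854890257/246961225 and determinant 5345344/6174030625
eigenvalues of AᵀA: λ = (tr ± √(tr²−4·det))/2 = 289/25, 18496/246961225
σ_max=√(289/25)=(17/5), σ_min=√(18496/246961225)=(136/15715) → κ = 392.8750
worst-case relative error ≤ 392.8750 × 1/762 = 0.5156

0.5156


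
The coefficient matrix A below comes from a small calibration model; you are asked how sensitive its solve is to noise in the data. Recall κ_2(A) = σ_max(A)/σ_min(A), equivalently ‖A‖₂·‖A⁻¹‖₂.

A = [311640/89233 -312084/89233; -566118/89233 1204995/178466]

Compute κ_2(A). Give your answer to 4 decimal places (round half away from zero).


79.1875

AᵀA = [1445014116/27552001 -1516756185/27552001; -1516756185/27552001 6372313641/110208004]; tr = 14449905/131044, det = 63504/32761
λ_max, λ_min = (14449905/131044 ± √208666605418209/17172529936)/2 = 441/4, 576/32761
σ_max=√(441/4)=(21/2), σ_min=√(576/32761)=(24/181) → κ = 79.1875


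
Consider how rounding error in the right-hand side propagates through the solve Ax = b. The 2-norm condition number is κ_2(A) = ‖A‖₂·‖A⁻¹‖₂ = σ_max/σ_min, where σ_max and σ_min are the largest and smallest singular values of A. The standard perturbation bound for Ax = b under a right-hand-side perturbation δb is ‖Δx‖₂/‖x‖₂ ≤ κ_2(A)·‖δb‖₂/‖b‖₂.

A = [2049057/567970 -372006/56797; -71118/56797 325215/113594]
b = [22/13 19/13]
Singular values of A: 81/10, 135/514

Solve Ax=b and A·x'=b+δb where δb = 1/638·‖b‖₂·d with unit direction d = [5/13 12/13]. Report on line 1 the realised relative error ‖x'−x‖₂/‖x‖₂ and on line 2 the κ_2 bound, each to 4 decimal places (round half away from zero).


σ_max = 81/10, σ_min = 135/514
κ_2(A) = (81/10) / (135/514) = 30.8400
perturbation bound = 30.8400·1/638 = 0.0483
solve Ax = b  →  x = [6.7771 3.4745]
‖b‖ = 2.2361, ‖x‖ = 7.6158
with δb = [0.0013 0.0032], A·Δx = δb → ‖Δx‖ = 0.0133
realised ‖Δx‖/‖x‖ = 0.0018
so the bound overstates the realised error by a factor of ≈ 27.5878 (computed from the unrounded values)

0.0018
0.0483


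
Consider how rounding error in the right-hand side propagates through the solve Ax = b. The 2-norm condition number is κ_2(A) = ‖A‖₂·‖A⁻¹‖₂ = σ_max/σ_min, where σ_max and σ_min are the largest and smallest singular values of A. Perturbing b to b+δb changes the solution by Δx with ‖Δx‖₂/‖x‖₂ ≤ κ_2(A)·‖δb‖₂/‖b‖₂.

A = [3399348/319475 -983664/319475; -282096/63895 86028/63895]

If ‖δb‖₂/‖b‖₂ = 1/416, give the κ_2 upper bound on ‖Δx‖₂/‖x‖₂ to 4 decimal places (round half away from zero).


0.4726

AᵀA = [80148051216/603930625 -23375858688/603930625; -23375858688/603930625 6820208784/603930625]; tr = 139149216/966289, det = 518400/966289
solving λ² − 139149216/966289·λ + 518400/966289 = 0 gives λ = 144, 3600/966289
σ_max=√144=12, σ_min=√(3600/966289)=(60/983) → κ = 196.6000
κ_2(A)·‖δb‖/‖b‖ = 0.4726


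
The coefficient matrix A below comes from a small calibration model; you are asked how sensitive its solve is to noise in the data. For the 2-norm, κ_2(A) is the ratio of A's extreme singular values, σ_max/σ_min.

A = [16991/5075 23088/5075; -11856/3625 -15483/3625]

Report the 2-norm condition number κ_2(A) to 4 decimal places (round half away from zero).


105.0000

M = AᵀA = [16771729/765625 22356672/765625; 22356672/765625 29813121/765625]. tr(M)=1863394/30625, det(M)=257049/765625
λ_max, λ_min = (1863394/30625 ± √3470977659136/937890625)/2 = 1521/25, 169/30625
σ_max=√(1521/25)=(39/5), σ_min=√(169/30625)=(13/175) → κ = 105.0000


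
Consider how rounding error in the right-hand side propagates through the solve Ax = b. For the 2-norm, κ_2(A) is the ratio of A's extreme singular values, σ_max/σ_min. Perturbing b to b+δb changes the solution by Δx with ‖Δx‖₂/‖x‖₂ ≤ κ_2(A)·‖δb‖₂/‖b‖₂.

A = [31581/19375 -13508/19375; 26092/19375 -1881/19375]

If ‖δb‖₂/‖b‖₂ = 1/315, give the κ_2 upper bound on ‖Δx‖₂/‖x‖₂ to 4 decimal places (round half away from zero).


AᵀA = [67126081/15015625 -19027008/15015625; -19027008/15015625 7440169/15015625]; tr = 119306/24025, det = 14641/24025
solving λ² − 119306/24025·λ + 14641/24025 = 0 gives λ = 121/25, 121/961
κ = σ_max/σ_min = (11/5)/(11/31) = 6.2000
κ_2(A)·‖δb‖/‖b‖ = 0.0197

0.0197


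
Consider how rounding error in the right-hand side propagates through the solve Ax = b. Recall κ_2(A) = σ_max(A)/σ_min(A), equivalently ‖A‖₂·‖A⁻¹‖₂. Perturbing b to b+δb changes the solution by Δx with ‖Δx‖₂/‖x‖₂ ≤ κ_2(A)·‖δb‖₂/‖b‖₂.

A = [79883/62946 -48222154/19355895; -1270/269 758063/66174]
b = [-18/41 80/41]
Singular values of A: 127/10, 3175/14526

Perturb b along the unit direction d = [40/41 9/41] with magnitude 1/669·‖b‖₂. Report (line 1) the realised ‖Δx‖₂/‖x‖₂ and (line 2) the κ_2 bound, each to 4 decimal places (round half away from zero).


0.0869
0.0869

largest singular value 127/10, smallest 3175/14526
condition number: (127/10) ÷ (3175/14526) = 58.1040
worst-case relative error ≤ 58.1040 × 1/669 = 0.0869
solve Ax = b  →  x = [-0.0606 0.1454]
2-norm of b is 2.0000; of x, 0.1575
with δb = [0.0029 0.0007], A·Δx = δb → ‖Δx‖ = 0.0137
realised ‖Δx‖/‖x‖ = 0.0869
so the bound is sharp here: realised error equals the bound


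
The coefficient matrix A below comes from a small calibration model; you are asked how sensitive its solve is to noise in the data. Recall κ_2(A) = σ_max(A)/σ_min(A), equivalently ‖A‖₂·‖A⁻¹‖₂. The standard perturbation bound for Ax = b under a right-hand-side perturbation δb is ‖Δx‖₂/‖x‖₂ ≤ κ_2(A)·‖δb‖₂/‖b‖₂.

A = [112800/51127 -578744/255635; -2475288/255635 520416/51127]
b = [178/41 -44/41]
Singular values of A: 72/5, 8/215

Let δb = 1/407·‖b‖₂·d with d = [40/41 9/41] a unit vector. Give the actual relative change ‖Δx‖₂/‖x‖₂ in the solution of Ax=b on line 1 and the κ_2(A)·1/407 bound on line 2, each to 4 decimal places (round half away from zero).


from the listed singular values, σ₁ = 72/5, σ_n = 8/215
κ = σ_max/σ_min = (72/5)/(8/215) = 387.0000
bound on ‖Δx‖/‖x‖: κ·ε = 387.0000·1/407 = 0.9509
solve Ax = b  →  x = [77.9406 74.0374]
‖b‖ = 4.4721, ‖x‖ = 107.5001
with δb = [0.0107 0.0024], A·Δx = δb → ‖Δx‖ = 0.2953
realised ‖Δx‖/‖x‖ = 0.0027
tightness: 0.0027 against a bound of 0.9509 (unrounded ratio ≈ 0.0029)

0.0027
0.9509


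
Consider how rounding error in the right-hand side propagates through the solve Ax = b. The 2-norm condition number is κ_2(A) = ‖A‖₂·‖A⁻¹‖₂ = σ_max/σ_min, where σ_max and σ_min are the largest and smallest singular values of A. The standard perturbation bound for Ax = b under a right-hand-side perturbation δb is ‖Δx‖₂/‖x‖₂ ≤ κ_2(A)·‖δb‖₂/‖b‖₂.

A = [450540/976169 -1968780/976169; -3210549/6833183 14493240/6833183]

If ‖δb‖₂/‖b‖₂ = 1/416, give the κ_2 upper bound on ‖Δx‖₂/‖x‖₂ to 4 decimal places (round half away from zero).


form AᵀA = [24083178561/55520083129 -107009453160/55520083129; -107009453160/55520083129 475603621200/55520083129] with trace 297255681/33028009 and determinant 32400/33028009
char-poly roots: 9 and 3600/33028009
σ_max=√9=3, σ_min=√(3600/33028009)=(60/5747) → κ = 287.3500
κ_2(A)·‖δb‖/‖b‖ = 0.6907

0.6907


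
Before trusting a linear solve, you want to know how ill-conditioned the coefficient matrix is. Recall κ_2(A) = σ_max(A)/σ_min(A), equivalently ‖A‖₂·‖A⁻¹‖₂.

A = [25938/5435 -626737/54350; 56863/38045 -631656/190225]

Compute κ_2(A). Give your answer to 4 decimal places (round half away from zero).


121.7440

AᵀA = [1447984525/57896881 -3473578485/57896881; -3473578485/57896881 33348994081/231587524]; tr = 39140932181/231587524, det = 446265625/231587524
char-poly roots: 169 and 2640625/231587524
so κ_2 = √(169 / (2640625/231587524)) = 121.7440


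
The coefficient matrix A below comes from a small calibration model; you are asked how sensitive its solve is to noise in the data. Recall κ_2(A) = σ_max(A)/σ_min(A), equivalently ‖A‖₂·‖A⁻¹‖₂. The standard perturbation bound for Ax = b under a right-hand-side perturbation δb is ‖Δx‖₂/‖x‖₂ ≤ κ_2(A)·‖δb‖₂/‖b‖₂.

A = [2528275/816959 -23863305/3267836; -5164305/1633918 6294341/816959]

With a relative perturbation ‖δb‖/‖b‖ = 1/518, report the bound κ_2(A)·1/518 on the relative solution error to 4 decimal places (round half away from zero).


form AᵀA = [62115034525/3174420964 -149042557485/3174420964; -149042557485/3174420964 1430864427481/12697683856] with trace 9936831749/75134224 and determinant 174900625/300536896
solving λ² − 9936831749/75134224·λ + 174900625/300536896 = 0 gives λ = 529/4, 330625/75134224
κ = σ_max/σ_min = (23/2)/(575/8668) = 173.3600
κ_2(A)·‖δb‖/‖b‖ = 0.3347

0.3347


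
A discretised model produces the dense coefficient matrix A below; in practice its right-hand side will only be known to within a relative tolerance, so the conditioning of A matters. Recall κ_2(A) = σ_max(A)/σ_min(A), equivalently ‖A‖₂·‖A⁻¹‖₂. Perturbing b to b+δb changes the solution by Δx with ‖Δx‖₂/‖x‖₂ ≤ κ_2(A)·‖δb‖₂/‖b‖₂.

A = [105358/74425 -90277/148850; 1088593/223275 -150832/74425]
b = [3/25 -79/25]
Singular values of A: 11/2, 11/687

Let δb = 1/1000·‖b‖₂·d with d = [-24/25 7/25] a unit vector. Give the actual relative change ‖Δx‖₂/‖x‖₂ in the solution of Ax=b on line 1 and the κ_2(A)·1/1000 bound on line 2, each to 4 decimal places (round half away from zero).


0.0032
0.3435

largest singular value 11/2, smallest 11/687
condition number: (11/2) ÷ (11/687) = 343.5000
κ_2(A)·‖δb‖/‖b‖ = 0.3435
solve Ax = b  →  x = [-24.5245 -57.4406]
‖b‖ = 3.1623, ‖x‖ = 62.4569
re-solving with b+δb shifts x by Δx of norm 0.1975
realised ‖Δx‖/‖x‖ = 0.0032
tightness: 0.0032 against a bound of 0.3435 (unrounded ratio ≈ 0.0092)


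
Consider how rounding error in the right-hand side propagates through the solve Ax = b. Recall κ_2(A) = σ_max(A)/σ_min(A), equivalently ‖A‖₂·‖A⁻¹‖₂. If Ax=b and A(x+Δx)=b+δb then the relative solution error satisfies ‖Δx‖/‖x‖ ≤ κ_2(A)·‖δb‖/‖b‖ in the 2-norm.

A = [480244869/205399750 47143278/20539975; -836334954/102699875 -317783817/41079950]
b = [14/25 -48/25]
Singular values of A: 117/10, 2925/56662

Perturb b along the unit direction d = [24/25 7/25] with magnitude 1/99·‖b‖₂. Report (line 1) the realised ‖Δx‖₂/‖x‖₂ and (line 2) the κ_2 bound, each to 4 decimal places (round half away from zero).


2.2894
2.2894

largest singular value 117/10, smallest 2925/56662
κ_2(A) = (117/10) / (2925/56662) = 226.6480
bound on ‖Δx‖/‖x‖: κ·ε = 226.6480·1/99 = 2.2894
solve Ax = b  →  x = [0.1238 0.1179]
‖b‖₂ = 2.0000 and ‖x‖₂ = 0.1709
re-solving with b+δb shifts x by Δx of norm 0.3913
realised ‖Δx‖/‖x‖ = 2.2894
realised/bound = 1 exactly: the bound is attained for this b and d


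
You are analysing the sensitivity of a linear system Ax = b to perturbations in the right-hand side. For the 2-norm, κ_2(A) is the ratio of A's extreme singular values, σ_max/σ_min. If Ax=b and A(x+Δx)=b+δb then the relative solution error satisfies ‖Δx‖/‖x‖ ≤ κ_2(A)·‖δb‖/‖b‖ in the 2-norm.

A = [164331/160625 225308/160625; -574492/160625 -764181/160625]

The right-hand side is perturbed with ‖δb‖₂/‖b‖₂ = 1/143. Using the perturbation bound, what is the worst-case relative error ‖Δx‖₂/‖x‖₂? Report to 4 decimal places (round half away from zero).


AᵀA = [571273177/41280625 761665536/41280625; 761665536/41280625 1015578073/41280625]; tr = 2538962/66049, det = 923521/41280625
eigenvalues of AᵀA: λ = (tr ± √(tr²−4·det))/2 = 961/25, 961/1651225
so κ_2 = √((961/25) / (961/1651225)) = 257.0000
worst-case relative error ≤ 257.0000 × 1/143 = 1.7972

1.7972


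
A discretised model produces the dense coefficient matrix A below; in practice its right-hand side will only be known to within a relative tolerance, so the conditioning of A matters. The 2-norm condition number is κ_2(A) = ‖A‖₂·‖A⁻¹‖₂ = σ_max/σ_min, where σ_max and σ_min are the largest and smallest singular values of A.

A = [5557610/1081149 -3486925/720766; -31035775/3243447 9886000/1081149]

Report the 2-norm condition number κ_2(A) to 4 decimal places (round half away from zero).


AᵀA = [4294818650725/36401205681 -1363408419625/12133735227; -1363408419625/12133735227 1731348780625/16178313636]; tr = 38955307525/173132964, det = 9765625/19236996
eigenvalues of AᵀA: λ = (tr ± √(tr²−4·det))/2 = 225, 390625/173132964
κ = σ_max/σ_min = 15/(625/13158) = 315.7920

315.7920


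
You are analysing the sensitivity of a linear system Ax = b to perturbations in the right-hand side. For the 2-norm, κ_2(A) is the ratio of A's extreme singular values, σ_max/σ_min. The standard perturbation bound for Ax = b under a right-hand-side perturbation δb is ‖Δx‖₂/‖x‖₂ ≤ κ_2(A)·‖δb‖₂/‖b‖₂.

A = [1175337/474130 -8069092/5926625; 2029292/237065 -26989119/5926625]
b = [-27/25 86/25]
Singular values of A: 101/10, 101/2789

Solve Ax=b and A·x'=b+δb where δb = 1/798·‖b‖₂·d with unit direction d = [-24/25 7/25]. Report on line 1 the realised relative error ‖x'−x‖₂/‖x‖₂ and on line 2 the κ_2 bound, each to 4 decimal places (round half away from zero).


0.0023
0.3495

from the listed singular values, σ₁ = 101/10, σ_n = 101/2789
condition number: (101/10) ÷ (101/2789) = 278.9000
κ_2(A)·‖δb‖/‖b‖ = 0.3495
solve Ax = b  →  x = [26.2516 48.5906]
‖b‖ = 3.6056, ‖x‖ = 55.2285
Δx = A⁻¹·δb where δb = 1/798·3.6056·d; ‖Δx‖ = 0.1248
relative error = 0.0023
so the bound overstates the realised error by a factor of ≈ 154.7081 (computed from the unrounded values)


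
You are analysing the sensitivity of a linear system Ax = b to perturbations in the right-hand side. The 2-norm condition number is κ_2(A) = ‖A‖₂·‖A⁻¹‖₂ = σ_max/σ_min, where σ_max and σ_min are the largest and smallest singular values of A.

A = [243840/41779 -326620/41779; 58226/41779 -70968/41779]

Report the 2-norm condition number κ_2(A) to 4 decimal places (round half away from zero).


form AᵀA = [37387396/1038361 -49836528/1038361; -49836528/1038361 66458704/1038361] with trace 103846100/1038361 and determinant 1000000/1038361
char-poly roots: 100 and 10000/1038361
κ = σ_max/σ_min = 10/(100/1019) = 101.9000

101.9000


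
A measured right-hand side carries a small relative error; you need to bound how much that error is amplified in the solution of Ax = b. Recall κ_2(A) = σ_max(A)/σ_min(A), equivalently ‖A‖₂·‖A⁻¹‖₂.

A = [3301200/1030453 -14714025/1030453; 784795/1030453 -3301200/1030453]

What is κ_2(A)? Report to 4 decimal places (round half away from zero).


M = AᵀA = [6849390025/631667689 -30437064000/631667689; -30437064000/631667689 135276890625/631667689]. tr(M)=84548650/375769, det(M)=140625/375769
eigenvalues of AᵀA: λ = (tr ± √(tr²−4·det))/2 = 225, 625/375769
κ_2(A) = √(λ_max/λ_min) = √(225 / (625/375769)) = 367.8000

367.8000


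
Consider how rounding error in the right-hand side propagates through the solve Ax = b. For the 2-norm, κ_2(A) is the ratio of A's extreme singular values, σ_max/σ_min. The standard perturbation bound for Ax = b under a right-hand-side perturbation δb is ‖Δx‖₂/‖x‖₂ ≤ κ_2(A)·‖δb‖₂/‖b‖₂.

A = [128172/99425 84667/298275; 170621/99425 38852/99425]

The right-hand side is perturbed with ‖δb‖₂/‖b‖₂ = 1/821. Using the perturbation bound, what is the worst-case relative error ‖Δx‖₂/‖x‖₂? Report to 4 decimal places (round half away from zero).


0.3544

AᵀA = [1821583489/395413225 16394048/15816529; 16394048/15816529 830152081/3558719025]; tr = 10246522/2117025, det = 14641/52925625
λ_max, λ_min = (10246522/2117025 ± √4199450153536/179271794025)/2 = 121/25, 121/2117025
σ_max=√(121/25)=(11/5), σ_min=√(121/2117025)=(11/1455) → κ = 291.0000
bound on ‖Δx‖/‖x‖: κ·ε = 291.0000·1/821 = 0.3544


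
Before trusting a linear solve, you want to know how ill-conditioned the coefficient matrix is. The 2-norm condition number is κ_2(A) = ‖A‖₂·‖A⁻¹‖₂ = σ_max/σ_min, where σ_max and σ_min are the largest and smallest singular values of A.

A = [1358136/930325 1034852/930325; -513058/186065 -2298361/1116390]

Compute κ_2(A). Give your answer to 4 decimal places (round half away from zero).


246.2625

M = AᵀA = [29153100964/2994825625 65592787169/8984476875; 65592787169/8984476875 590362124521/107813722500]. tr(M)=65594950369/4312548900, det(M)=456976/119793025
λ_max, λ_min = (65594950369/4312548900 ± √4302413728597731034561/18598078014891210000)/2 = 1521/100, 10816/43125489
κ = σ_max/σ_min = (39/10)/(104/6567) = 246.2625


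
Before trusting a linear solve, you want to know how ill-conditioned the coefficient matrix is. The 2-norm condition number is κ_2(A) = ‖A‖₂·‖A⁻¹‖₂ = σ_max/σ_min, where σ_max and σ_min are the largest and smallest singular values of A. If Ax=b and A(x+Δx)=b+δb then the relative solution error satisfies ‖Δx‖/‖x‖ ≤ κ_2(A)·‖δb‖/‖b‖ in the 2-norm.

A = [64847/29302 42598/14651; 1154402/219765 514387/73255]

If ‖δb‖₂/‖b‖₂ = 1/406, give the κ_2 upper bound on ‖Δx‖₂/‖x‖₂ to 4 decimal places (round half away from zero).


AᵀA = [37140419689/1143116100 4126613021/95259675; 4126613021/95259675 1834075301/31753225]; tr = 4126685221/45724644, det = 3258025/45724644
char-poly roots: 361/4 and 9025/11431161
κ_2(A) = √(λ_max/λ_min) = √((361/4) / (9025/11431161)) = 338.1000
bound on ‖Δx‖/‖x‖: κ·ε = 338.1000·1/406 = 0.8328

0.8328


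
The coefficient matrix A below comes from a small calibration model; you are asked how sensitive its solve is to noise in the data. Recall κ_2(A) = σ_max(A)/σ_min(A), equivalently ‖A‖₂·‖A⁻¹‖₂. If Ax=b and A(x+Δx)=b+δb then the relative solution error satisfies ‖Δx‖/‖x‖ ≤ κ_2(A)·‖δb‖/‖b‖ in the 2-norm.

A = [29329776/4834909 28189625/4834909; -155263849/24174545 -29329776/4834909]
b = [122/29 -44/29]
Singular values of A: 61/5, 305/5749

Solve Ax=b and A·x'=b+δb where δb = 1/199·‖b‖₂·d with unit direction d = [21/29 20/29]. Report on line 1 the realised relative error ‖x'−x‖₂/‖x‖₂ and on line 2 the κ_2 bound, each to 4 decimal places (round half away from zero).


largest singular value 61/5, smallest 305/5749
condition number: (61/5) ÷ (305/5749) = 229.9600
bound on ‖Δx‖/‖x‖: κ·ε = 229.9600·1/199 = 1.1556
solve Ax = b  →  x = [-25.7614 27.5249]
‖b‖ = 4.4721, ‖x‖ = 37.6998
re-solving with b+δb shifts x by Δx of norm 0.4236
relative error = 0.0112
tightness: 0.0112 against a bound of 1.1556 (unrounded ratio ≈ 0.0097)

0.0112
1.1556


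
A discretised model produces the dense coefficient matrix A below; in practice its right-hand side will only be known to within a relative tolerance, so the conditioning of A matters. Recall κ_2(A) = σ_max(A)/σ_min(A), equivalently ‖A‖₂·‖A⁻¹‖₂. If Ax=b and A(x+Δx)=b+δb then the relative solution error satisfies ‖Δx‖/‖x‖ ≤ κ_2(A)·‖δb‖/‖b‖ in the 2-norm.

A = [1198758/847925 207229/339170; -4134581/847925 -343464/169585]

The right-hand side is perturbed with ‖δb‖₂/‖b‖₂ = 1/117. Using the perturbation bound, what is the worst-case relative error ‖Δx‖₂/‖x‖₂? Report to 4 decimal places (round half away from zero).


2.2299

M = AᵀA = [29650849261/1150362889 12354307515/1150362889; 12354307515/1150362889 20592557425/4601451556]. tr(M)=823644701/27227524, det(M)=366025/27227524
λ_max, λ_min = (823644701/27227524 ± √678350729667491001/741338063170576)/2 = 121/4, 3025/6806881
σ_max=√(121/4)=(11/2), σ_min=√(3025/6806881)=(55/2609) → κ = 260.9000
κ_2(A)·‖δb‖/‖b‖ = 2.2299


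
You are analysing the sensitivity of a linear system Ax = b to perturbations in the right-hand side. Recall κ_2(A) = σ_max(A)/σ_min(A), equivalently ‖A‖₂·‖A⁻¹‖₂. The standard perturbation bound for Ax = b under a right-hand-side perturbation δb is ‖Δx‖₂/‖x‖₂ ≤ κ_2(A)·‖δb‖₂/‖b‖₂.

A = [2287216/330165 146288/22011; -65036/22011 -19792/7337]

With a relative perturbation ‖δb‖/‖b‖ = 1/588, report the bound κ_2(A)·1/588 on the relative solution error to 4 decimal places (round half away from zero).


0.1936

M = AᵀA = [6183035322256/109008927225 392515917248/7267261815; 392515917248/7267261815 24925688320/484484121]. tr(M)=14020588816/129618225, det(M)=116985856/129618225
char-poly roots: 2704/25 and 43264/5184729
so κ_2 = √((2704/25) / (43264/5184729)) = 113.8500
worst-case relative error ≤ 113.8500 × 1/588 = 0.1936


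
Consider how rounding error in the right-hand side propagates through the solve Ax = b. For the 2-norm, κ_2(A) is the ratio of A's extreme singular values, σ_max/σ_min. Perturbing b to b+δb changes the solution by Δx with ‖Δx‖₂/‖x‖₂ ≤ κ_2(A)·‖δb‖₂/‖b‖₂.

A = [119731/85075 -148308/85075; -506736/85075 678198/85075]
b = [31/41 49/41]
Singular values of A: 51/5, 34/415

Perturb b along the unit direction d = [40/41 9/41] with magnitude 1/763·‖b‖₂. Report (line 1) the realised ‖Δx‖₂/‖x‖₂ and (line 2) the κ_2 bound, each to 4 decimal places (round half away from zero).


from the listed singular values, σ₁ = 51/5, σ_n = 34/415
κ = σ_max/σ_min = (51/5)/(34/415) = 124.5000
worst-case relative error ≤ 124.5000 × 1/763 = 0.1632
solve Ax = b  →  x = [9.7059 7.4020]
‖b‖₂ = 1.4142 and ‖x‖₂ = 12.2063
Δx = A⁻¹·δb where δb = 1/763·1.4142·d; ‖Δx‖ = 0.0226
realised ‖Δx‖/‖x‖ = 0.0019
tightness: 0.0019 against a bound of 0.1632 (unrounded ratio ≈ 0.0114)

0.0019
0.1632


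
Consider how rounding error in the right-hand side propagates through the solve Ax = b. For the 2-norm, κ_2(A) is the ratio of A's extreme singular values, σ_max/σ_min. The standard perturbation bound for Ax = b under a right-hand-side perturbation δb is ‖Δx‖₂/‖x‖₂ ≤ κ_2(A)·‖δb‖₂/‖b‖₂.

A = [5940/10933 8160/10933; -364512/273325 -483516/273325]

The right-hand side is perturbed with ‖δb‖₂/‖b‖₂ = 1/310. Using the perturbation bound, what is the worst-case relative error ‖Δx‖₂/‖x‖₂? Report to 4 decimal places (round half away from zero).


form AᵀA = [916693776/442050625 1222138368/442050625; 1222138368/442050625 1629607824/442050625] with trace 101852064/17682025 and determinant 20736/17682025
solving λ² − 101852064/17682025·λ + 20736/17682025 = 0 gives λ = 144/25, 144/707281
so κ_2 = √((144/25) / (144/707281)) = 168.2000
worst-case relative error ≤ 168.2000 × 1/310 = 0.5426

0.5426


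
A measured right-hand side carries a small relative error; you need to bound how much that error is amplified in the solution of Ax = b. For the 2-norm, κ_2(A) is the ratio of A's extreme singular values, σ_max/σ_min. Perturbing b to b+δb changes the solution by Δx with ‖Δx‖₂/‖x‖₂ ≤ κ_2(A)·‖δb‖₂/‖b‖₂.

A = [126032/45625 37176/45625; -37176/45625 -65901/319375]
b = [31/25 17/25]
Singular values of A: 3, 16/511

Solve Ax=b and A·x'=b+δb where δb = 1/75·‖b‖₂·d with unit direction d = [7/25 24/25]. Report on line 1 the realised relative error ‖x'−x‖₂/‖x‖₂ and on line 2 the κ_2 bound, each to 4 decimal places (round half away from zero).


largest singular value 3, smallest 16/511
κ_2(A) = 3 / (16/511) = 95.8125
κ_2(A)·‖δb‖/‖b‖ = 1.2775
solve Ax = b  →  x = [-8.6225 30.7533]
‖b‖₂ = 1.4142 and ‖x‖₂ = 31.9392
δb = ε·‖b‖·d = [0.0053 0.0181]; solving A·Δx = δb gives ‖Δx‖ = 0.6022
realised ‖Δx‖/‖x‖ = 0.0189
tightness: 0.0189 against a bound of 1.2775 (unrounded ratio ≈ 0.0148)

0.0189
1.2775


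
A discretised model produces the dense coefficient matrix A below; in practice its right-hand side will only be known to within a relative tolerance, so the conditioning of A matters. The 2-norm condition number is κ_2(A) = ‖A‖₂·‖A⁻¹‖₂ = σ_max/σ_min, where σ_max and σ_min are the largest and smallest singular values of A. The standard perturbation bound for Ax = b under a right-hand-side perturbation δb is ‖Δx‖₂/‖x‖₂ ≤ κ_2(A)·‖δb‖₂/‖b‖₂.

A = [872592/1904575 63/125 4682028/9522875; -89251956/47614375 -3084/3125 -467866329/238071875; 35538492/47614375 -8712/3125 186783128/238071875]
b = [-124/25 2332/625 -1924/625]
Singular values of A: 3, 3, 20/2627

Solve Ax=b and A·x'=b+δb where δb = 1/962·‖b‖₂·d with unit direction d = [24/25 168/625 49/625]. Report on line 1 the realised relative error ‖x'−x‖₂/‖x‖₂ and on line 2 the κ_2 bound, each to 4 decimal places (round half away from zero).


0.0018
0.4096

from the listed singular values, σ₁ = 3, σ_n = 20/2627
condition number: 3 ÷ (20/2627) = 394.0500
bound on ‖Δx‖/‖x‖: κ·ε = 394.0500·1/962 = 0.4096
solve Ax = b  →  x = [379.1747 0.2667 -363.6966]
2-norm of b is 6.9282; of x, 525.4034
re-solving with b+δb shifts x by Δx of norm 0.9460
realised ‖Δx‖/‖x‖ = 0.0018
tightness: 0.0018 against a bound of 0.4096 (unrounded ratio ≈ 0.0044)


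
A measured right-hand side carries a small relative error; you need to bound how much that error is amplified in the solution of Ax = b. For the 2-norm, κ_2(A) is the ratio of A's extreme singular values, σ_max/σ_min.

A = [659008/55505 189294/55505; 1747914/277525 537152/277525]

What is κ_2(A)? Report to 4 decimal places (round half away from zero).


130.6000

AᵀA = [48140110564/266505625 14039972352/266505625; 14039972352/266505625 4098054436/266505625]; tr = 83581064/426409, det = 960400/426409
eigenvalues of AᵀA: λ = (tr ± √(tr²−4·det))/2 = 196, 4900/426409
σ_max=√196=14, σ_min=√(4900/426409)=(70/653) → κ = 130.6000


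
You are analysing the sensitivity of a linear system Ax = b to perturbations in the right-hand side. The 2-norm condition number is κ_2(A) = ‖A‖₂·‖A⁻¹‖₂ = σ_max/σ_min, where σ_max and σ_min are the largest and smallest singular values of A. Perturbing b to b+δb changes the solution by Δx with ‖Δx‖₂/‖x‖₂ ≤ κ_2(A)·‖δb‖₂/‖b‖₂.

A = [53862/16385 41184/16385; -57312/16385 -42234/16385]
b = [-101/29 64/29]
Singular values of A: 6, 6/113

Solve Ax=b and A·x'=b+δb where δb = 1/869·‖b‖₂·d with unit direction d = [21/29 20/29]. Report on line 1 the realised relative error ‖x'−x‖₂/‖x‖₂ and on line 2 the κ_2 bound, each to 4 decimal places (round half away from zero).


0.0047
0.1300

from the listed singular values, σ₁ = 6, σ_n = 6/113
κ = σ_max/σ_min = 6/(6/113) = 113.0000
κ_2(A)·‖δb‖/‖b‖ = 0.1300
solve Ax = b  →  x = [10.7667 -15.4667]
‖b‖ = 4.1231, ‖x‖ = 18.8451
with δb = [0.0034 0.0033], A·Δx = δb → ‖Δx‖ = 0.0894
dividing the unrounded norms, ‖Δx‖/‖x‖ = 0.0047
so the bound overstates the realised error by a factor of ≈ 27.4237 (computed from the unrounded values)
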